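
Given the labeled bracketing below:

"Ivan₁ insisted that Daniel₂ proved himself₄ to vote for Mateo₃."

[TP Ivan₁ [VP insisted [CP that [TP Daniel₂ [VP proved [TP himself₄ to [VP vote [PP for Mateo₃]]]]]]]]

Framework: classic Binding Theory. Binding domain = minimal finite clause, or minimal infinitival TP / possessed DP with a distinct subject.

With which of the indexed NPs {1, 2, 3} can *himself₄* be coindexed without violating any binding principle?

*himself* is an anaphor, so Principle A applies: it must be bound in its binding domain.
Binding domain of *himself₄*: the embedded TP, whose subject is Daniel₂.
*Ivan₁* c-commands the anaphor but is outside its binding domain → cannot satisfy Principle A.
*Daniel₂* c-commands the anaphor within its binding domain → licit binder.
*Mateo₃* does not c-command the anaphor → cannot bind it.

{2}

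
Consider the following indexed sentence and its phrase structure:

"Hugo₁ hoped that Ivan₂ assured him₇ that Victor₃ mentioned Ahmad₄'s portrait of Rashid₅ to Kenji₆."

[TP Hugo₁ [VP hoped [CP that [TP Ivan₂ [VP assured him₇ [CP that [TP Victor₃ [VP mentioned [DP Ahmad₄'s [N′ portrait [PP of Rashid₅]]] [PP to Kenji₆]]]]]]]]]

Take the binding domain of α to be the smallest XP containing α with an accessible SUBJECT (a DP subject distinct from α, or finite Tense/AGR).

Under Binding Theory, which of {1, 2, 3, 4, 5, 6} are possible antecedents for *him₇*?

{1}

*him* is a pronoun, so Principle B applies: it must be free in its binding domain.
Binding domain of *him₇*: the embedded TP, whose subject is Ivan₂.
*Hugo₁* c-commands the pronoun but from outside its binding domain, and is not c-commanded by it → coindexation permitted.
*Ivan₂* c-commands the pronoun within its binding domain → coindexation would violate Principle B.
*Victor₃*: the pronoun c-commands this R-expression → coindexation would violate Principle C on *Victor₃*.
*Ahmad₄*: the pronoun c-commands this R-expression → coindexation would violate Principle C on *Ahmad₄*.
*Rashid₅*: the pronoun c-commands this R-expression → coindexation would violate Principle C on *Rashid₅*.
*Kenji₆*: the pronoun c-commands this R-expression → coindexation would violate Principle C on *Kenji₆*.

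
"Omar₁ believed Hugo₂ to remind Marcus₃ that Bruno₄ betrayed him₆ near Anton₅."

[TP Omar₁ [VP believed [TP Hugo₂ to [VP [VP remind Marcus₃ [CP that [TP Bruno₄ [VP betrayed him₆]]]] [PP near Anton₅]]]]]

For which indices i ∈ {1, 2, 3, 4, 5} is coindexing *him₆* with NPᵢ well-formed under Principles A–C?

{1, 2, 3, 5}

*him* is a pronoun, so Principle B applies: it must be free in its binding domain.
Binding domain of *him₆*: the embedded TP, whose subject is Bruno₄.
*Omar₁* c-commands the pronoun but from outside its binding domain, and is not c-commanded by it → coindexation permitted.
*Hugo₂* c-commands the pronoun but from outside its binding domain, and is not c-commanded by it → coindexation permitted.
*Marcus₃* c-commands the pronoun but from outside its binding domain, and is not c-commanded by it → coindexation permitted.
*Bruno₄* c-commands the pronoun within its binding domain → coindexation would violate Principle B.
*Anton₅* and the pronoun do not c-command one another → neither Principle B nor Principle C is at stake; coindexation permitted.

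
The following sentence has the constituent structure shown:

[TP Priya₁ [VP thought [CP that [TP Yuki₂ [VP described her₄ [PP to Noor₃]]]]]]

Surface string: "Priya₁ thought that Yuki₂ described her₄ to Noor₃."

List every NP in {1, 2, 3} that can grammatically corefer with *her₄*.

*her* is a pronoun, so Principle B applies: it must be free in its binding domain.
Binding domain of *her₄*: the embedded TP, whose subject is Yuki₂.
*Priya₁* c-commands the pronoun but from outside its binding domain, and is not c-commanded by it → coindexation permitted.
*Yuki₂* c-commands the pronoun within its binding domain → coindexation would violate Principle B.
*Noor₃*: the pronoun c-commands this R-expression → coindexation would violate Principle C on *Noor₃*.

{1}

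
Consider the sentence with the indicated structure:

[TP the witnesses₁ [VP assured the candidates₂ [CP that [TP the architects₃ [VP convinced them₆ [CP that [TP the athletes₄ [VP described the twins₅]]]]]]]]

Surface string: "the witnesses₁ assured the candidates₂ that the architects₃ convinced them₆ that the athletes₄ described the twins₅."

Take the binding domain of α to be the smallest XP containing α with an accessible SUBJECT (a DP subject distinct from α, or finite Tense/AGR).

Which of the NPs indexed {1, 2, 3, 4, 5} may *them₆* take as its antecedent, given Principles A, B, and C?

*them* is a pronoun, so Principle B applies: it must be free in its binding domain.
Binding domain of *them₆*: the embedded TP, whose subject is the architects₃.
*the witnesses₁* c-commands the pronoun but from outside its binding domain, and is not c-commanded by it → coindexation permitted.
*the candidates₂* c-commands the pronoun but from outside its binding domain, and is not c-commanded by it → coindexation permitted.
*the architects₃* c-commands the pronoun within its binding domain → coindexation would violate Principle B.
*the athletes₄*: the pronoun c-commands this R-expression → coindexation would violate Principle C on *the athletes₄*.
*the twins₅*: the pronoun c-commands this R-expression → coindexation would violate Principle C on *the twins₅*.

{1, 2}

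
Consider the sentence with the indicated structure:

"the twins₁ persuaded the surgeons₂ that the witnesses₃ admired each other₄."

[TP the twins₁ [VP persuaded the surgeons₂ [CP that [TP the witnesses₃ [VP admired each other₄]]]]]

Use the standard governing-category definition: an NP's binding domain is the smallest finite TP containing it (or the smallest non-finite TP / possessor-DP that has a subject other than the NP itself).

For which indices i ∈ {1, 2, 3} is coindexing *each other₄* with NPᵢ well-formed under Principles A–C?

{3}

*each other* is an anaphor, so Principle A applies: it must be bound in its binding domain.
Binding domain of *each other₄*: the embedded TP, whose subject is the witnesses₃.
*the twins₁* c-commands the anaphor but is outside its binding domain → cannot satisfy Principle A.
*the surgeons₂* c-commands the anaphor but is outside its binding domain → cannot satisfy Principle A.
*the witnesses₃* c-commands the anaphor within its binding domain → licit binder.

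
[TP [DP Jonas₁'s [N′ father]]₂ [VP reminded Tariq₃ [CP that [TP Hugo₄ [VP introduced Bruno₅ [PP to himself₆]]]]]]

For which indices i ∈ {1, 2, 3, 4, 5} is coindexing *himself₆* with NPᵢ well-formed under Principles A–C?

{4, 5}

*himself* is an anaphor, so Principle A applies: it must be bound in its binding domain.
Binding domain of *himself₆*: the embedded TP, whose subject is Hugo₄.
*Jonas₁* does not c-command the anaphor → cannot bind it.
*[Jonas₁'s father]₂* c-commands the anaphor but is outside its binding domain → cannot satisfy Principle A.
*Tariq₃* c-commands the anaphor but is outside its binding domain → cannot satisfy Principle A.
*Hugo₄* c-commands the anaphor within its binding domain → licit binder.
*Bruno₅* c-commands the anaphor within its binding domain → licit binder.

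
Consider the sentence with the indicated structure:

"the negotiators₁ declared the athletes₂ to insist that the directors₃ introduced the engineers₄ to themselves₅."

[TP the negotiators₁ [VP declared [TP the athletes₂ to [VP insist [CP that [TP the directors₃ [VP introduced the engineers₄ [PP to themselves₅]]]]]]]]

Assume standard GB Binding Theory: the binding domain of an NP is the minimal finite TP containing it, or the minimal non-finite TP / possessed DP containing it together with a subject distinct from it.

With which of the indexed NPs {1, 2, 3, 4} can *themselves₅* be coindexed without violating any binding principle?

{3, 4}

*themselves* is an anaphor, so Principle A applies: it must be bound in its binding domain.
Binding domain of *themselves₅*: the embedded TP, whose subject is the directors₃.
*the negotiators₁* c-commands the anaphor but is outside its binding domain → cannot satisfy Principle A.
*the athletes₂* c-commands the anaphor but is outside its binding domain → cannot satisfy Principle A.
*the directors₃* c-commands the anaphor within its binding domain → licit binder.
*the engineers₄* c-commands the anaphor within its binding domain → licit binder.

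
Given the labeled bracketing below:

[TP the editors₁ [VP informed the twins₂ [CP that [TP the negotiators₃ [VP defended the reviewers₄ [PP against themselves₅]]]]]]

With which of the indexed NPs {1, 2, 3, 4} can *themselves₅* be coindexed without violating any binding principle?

{3, 4}

*themselves* is an anaphor, so Principle A applies: it must be bound in its binding domain.
Binding domain of *themselves₅*: the embedded TP, whose subject is the negotiators₃.
*the editors₁* c-commands the anaphor but is outside its binding domain → cannot satisfy Principle A.
*the twins₂* c-commands the anaphor but is outside its binding domain → cannot satisfy Principle A.
*the negotiators₃* c-commands the anaphor within its binding domain → licit binder.
*the reviewers₄* c-commands the anaphor within its binding domain → licit binder.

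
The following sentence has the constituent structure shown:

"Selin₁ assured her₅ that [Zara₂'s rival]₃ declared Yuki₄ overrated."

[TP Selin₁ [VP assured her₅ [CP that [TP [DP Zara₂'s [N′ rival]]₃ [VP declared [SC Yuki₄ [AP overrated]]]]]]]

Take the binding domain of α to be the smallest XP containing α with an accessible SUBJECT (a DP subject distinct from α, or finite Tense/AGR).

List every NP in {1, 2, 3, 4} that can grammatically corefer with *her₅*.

none

*her* is a pronoun, so Principle B applies: it must be free in its binding domain.
Binding domain of *her₅*: the matrix TP, whose subject is Selin₁.
*Selin₁* c-commands the pronoun within its binding domain → coindexation would violate Principle B.
*Zara₂*: the pronoun c-commands this R-expression → coindexation would violate Principle C on *Zara₂*.
*[Zara₂'s rival]₃*: the pronoun c-commands this R-expression → coindexation would violate Principle C on *[Zara₂'s rival]₃*.
*Yuki₄*: the pronoun c-commands this R-expression → coindexation would violate Principle C on *Yuki₄*.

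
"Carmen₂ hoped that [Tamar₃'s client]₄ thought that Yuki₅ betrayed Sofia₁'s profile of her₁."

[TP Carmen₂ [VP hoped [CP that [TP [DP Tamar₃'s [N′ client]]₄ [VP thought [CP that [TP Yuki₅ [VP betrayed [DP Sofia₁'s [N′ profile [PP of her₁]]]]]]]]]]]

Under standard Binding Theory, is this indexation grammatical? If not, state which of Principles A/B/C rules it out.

Principle B

The two coindexed NPs are *Sofia₁* and *her₁*.
*her₁* is a pronoun. Its binding domain is the possessed DP, whose subject is Sofia₁.
*Sofia₁* c-commands it within that domain and carries the same index.
The pronoun is locally bound → Principle B violation.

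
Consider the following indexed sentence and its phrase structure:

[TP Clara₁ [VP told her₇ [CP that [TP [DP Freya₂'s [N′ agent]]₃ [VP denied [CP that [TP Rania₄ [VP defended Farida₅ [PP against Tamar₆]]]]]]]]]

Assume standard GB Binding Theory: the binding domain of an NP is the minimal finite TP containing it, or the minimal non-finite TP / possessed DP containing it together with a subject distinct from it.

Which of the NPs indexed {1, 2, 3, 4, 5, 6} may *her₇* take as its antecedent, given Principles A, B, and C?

none

*her* is a pronoun, so Principle B applies: it must be free in its binding domain.
Binding domain of *her₇*: the matrix TP, whose subject is Clara₁.
*Clara₁* c-commands the pronoun within its binding domain → coindexation would violate Principle B.
*Freya₂*: the pronoun c-commands this R-expression → coindexation would violate Principle C on *Freya₂*.
*[Freya₂'s agent]₃*: the pronoun c-commands this R-expression → coindexation would violate Principle C on *[Freya₂'s agent]₃*.
*Rania₄*: the pronoun c-commands this R-expression → coindexation would violate Principle C on *Rania₄*.
*Farida₅*: the pronoun c-commands this R-expression → coindexation would violate Principle C on *Farida₅*.
*Tamar₆*: the pronoun c-commands this R-expression → coindexation would violate Principle C on *Tamar₆*.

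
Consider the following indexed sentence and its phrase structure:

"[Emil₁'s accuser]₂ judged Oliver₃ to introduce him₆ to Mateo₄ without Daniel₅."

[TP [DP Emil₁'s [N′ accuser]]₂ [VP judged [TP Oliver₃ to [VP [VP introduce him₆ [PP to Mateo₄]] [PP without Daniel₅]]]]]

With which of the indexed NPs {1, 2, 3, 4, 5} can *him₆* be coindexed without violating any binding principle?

*him* is a pronoun, so Principle B applies: it must be free in its binding domain.
Binding domain of *him₆*: the embedded TP, whose subject is Oliver₃.
*Emil₁* and the pronoun do not c-command one another → neither Principle B nor Principle C is at stake; coindexation permitted.
*[Emil₁'s accuser]₂* c-commands the pronoun but from outside its binding domain, and is not c-commanded by it → coindexation permitted.
*Oliver₃* c-commands the pronoun within its binding domain → coindexation would violate Principle B.
*Mateo₄*: the pronoun c-commands this R-expression → coindexation would violate Principle C on *Mateo₄*.
*Daniel₅* and the pronoun do not c-command one another → neither Principle B nor Principle C is at stake; coindexation permitted.

{1, 2, 5}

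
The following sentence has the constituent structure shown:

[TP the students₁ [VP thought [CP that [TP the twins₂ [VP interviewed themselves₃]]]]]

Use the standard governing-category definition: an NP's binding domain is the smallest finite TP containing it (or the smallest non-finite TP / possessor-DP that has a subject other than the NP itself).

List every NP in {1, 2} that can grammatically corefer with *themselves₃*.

*themselves* is an anaphor, so Principle A applies: it must be bound in its binding domain.
Binding domain of *themselves₃*: the embedded TP, whose subject is the twins₂.
*the students₁* c-commands the anaphor but is outside its binding domain → cannot satisfy Principle A.
*the twins₂* c-commands the anaphor within its binding domain → licit binder.

{2}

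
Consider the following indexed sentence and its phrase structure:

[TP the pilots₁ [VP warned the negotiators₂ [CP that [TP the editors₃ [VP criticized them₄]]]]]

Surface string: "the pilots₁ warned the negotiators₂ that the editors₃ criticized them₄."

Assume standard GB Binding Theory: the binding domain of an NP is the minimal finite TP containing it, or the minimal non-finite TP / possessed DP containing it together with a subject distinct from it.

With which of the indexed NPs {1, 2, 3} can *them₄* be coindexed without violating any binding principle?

*them* is a pronoun, so Principle B applies: it must be free in its binding domain.
Binding domain of *them₄*: the embedded TP, whose subject is the editors₃.
*the pilots₁* c-commands the pronoun but from outside its binding domain, and is not c-commanded by it → coindexation permitted.
*the negotiators₂* c-commands the pronoun but from outside its binding domain, and is not c-commanded by it → coindexation permitted.
*the editors₃* c-commands the pronoun within its binding domain → coindexation would violate Principle B.

{1, 2}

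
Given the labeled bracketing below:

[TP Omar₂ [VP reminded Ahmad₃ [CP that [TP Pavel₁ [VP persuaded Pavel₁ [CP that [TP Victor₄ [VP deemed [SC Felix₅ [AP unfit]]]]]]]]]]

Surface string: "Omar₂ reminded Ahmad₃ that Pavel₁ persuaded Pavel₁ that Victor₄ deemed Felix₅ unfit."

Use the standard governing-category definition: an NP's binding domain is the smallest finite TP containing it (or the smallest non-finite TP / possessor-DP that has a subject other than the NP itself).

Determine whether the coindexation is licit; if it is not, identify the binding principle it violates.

Principle C

The two coindexed NPs are *Pavel₁* (the lower occurrence) and *Pavel₁* (the higher occurrence).
*Pavel₁* (the lower occurrence) is an R-expression. Principle C requires it to be free everywhere.
*Pavel₁* (the higher occurrence) c-commands it and carries the same index.
The R-expression is bound → Principle C violation.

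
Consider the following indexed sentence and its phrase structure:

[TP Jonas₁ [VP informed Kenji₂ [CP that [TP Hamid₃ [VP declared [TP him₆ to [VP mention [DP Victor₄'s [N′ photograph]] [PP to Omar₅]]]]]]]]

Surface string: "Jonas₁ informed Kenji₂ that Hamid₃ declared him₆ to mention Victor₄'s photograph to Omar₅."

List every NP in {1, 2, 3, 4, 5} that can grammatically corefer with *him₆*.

*him* is a pronoun, so Principle B applies: it must be free in its binding domain.
Binding domain of *him₆*: the embedded TP, whose subject is Hamid₃.
*Jonas₁* c-commands the pronoun but from outside its binding domain, and is not c-commanded by it → coindexation permitted.
*Kenji₂* c-commands the pronoun but from outside its binding domain, and is not c-commanded by it → coindexation permitted.
*Hamid₃* c-commands the pronoun within its binding domain → coindexation would violate Principle B.
*Victor₄*: the pronoun c-commands this R-expression → coindexation would violate Principle C on *Victor₄*.
*Omar₅*: the pronoun c-commands this R-expression → coindexation would violate Principle C on *Omar₅*.

{1, 2}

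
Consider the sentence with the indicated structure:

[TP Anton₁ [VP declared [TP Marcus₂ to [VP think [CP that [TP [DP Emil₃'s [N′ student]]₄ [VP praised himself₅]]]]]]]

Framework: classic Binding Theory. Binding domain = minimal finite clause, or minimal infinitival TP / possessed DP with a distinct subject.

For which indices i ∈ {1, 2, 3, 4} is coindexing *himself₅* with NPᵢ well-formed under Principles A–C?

*himself* is an anaphor, so Principle A applies: it must be bound in its binding domain.
Binding domain of *himself₅*: the embedded TP, whose subject is [Emil₃'s student]₄.
*Anton₁* c-commands the anaphor but is outside its binding domain → cannot satisfy Principle A.
*Marcus₂* c-commands the anaphor but is outside its binding domain → cannot satisfy Principle A.
*Emil₃* does not c-command the anaphor → cannot bind it.
*[Emil₃'s student]₄* c-commands the anaphor within its binding domain → licit binder.

{4}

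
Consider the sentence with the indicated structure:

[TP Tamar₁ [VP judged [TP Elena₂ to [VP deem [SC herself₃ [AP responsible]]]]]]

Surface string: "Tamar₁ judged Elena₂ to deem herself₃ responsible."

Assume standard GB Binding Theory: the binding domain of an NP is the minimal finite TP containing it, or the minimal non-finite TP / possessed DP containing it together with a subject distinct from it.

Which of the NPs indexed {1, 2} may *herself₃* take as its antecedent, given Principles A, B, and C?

{2}

*herself* is an anaphor, so Principle A applies: it must be bound in its binding domain.
Binding domain of *herself₃*: the embedded TP, whose subject is Elena₂.
*Tamar₁* c-commands the anaphor but is outside its binding domain → cannot satisfy Principle A.
*Elena₂* c-commands the anaphor within its binding domain → licit binder.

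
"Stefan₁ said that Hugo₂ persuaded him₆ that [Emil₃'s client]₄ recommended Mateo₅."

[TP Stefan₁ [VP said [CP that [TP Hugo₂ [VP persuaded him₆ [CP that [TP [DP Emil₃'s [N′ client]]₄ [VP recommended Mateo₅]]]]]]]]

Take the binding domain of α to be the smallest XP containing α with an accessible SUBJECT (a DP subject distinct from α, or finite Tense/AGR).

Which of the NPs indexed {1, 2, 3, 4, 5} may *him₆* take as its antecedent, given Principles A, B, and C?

{1}

*him* is a pronoun, so Principle B applies: it must be free in its binding domain.
Binding domain of *him₆*: the embedded TP, whose subject is Hugo₂.
*Stefan₁* c-commands the pronoun but from outside its binding domain, and is not c-commanded by it → coindexation permitted.
*Hugo₂* c-commands the pronoun within its binding domain → coindexation would violate Principle B.
*Emil₃*: the pronoun c-commands this R-expression → coindexation would violate Principle C on *Emil₃*.
*[Emil₃'s client]₄*: the pronoun c-commands this R-expression → coindexation would violate Principle C on *[Emil₃'s client]₄*.
*Mateo₅*: the pronoun c-commands this R-expression → coindexation would violate Principle C on *Mateo₅*.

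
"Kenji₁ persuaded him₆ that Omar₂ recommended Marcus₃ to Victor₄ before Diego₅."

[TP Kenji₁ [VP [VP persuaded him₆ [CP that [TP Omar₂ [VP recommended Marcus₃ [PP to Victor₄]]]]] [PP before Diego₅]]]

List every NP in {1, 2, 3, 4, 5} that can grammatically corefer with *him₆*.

{5}

*him* is a pronoun, so Principle B applies: it must be free in its binding domain.
Binding domain of *him₆*: the matrix TP, whose subject is Kenji₁.
*Kenji₁* c-commands the pronoun within its binding domain → coindexation would violate Principle B.
*Omar₂*: the pronoun c-commands this R-expression → coindexation would violate Principle C on *Omar₂*.
*Marcus₃*: the pronoun c-commands this R-expression → coindexation would violate Principle C on *Marcus₃*.
*Victor₄*: the pronoun c-commands this R-expression → coindexation would violate Principle C on *Victor₄*.
*Diego₅* and the pronoun do not c-command one another → neither Principle B nor Principle C is at stake; coindexation permitted.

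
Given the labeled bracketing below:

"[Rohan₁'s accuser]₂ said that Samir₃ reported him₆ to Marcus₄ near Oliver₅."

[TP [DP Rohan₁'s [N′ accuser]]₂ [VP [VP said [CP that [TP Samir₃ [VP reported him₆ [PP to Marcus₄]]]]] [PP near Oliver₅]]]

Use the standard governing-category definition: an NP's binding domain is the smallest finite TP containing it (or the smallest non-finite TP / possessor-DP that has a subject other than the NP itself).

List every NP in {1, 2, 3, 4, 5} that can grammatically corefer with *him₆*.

*him* is a pronoun, so Principle B applies: it must be free in its binding domain.
Binding domain of *him₆*: the embedded TP, whose subject is Samir₃.
*Rohan₁* and the pronoun do not c-command one another → neither Principle B nor Principle C is at stake; coindexation permitted.
*[Rohan₁'s accuser]₂* c-commands the pronoun but from outside its binding domain, and is not c-commanded by it → coindexation permitted.
*Samir₃* c-commands the pronoun within its binding domain → coindexation would violate Principle B.
*Marcus₄*: the pronoun c-commands this R-expression → coindexation would violate Principle C on *Marcus₄*.
*Oliver₅* and the pronoun do not c-command one another → neither Principle B nor Principle C is at stake; coindexation permitted.

{1, 2, 5}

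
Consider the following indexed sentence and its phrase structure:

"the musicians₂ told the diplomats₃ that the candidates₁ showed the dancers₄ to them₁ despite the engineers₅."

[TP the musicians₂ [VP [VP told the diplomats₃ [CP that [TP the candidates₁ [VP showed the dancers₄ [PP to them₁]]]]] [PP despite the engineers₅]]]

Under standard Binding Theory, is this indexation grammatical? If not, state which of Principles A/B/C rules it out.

The two coindexed NPs are *the candidates₁* and *them₁*.
*them₁* is a pronoun. Its binding domain is the embedded TP, whose subject is the candidates₁.
*the candidates₁* c-commands it within that domain and carries the same index.
The pronoun is locally bound → Principle B violation.

Principle B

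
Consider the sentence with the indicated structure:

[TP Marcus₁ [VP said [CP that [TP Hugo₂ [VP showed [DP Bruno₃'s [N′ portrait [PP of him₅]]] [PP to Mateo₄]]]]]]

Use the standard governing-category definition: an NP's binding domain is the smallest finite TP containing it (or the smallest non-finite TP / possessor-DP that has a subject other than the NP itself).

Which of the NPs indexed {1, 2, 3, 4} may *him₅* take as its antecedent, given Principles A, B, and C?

*him* is a pronoun, so Principle B applies: it must be free in its binding domain.
Binding domain of *him₅*: the possessed DP, whose subject is Bruno₃.
*Marcus₁* c-commands the pronoun but from outside its binding domain, and is not c-commanded by it → coindexation permitted.
*Hugo₂* c-commands the pronoun but from outside its binding domain, and is not c-commanded by it → coindexation permitted.
*Bruno₃* c-commands the pronoun within its binding domain → coindexation would violate Principle B.
*Mateo₄* and the pronoun do not c-command one another → neither Principle B nor Principle C is at stake; coindexation permitted.

{1, 2, 4}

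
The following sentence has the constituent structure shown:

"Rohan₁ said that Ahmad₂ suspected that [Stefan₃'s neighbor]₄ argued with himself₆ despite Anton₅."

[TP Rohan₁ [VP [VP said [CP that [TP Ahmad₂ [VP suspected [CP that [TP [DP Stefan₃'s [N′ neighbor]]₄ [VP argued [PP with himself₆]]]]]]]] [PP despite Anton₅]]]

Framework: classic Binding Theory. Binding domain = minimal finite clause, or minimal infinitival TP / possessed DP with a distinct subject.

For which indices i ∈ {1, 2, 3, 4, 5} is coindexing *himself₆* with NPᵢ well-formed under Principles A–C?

{4}

*himself* is an anaphor, so Principle A applies: it must be bound in its binding domain.
Binding domain of *himself₆*: the embedded TP, whose subject is [Stefan₃'s neighbor]₄.
*Rohan₁* c-commands the anaphor but is outside its binding domain → cannot satisfy Principle A.
*Ahmad₂* c-commands the anaphor but is outside its binding domain → cannot satisfy Principle A.
*Stefan₃* does not c-command the anaphor → cannot bind it.
*[Stefan₃'s neighbor]₄* c-commands the anaphor within its binding domain → licit binder.
*Anton₅* does not c-command the anaphor → cannot bind it.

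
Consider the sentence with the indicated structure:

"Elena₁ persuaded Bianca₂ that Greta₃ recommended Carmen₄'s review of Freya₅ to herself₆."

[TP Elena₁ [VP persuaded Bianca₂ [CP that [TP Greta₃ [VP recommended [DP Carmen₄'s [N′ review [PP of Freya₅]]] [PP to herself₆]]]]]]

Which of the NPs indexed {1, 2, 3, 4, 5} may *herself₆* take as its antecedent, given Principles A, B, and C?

{3}

*herself* is an anaphor, so Principle A applies: it must be bound in its binding domain.
Binding domain of *herself₆*: the embedded TP, whose subject is Greta₃.
*Elena₁* c-commands the anaphor but is outside its binding domain → cannot satisfy Principle A.
*Bianca₂* c-commands the anaphor but is outside its binding domain → cannot satisfy Principle A.
*Greta₃* c-commands the anaphor within its binding domain → licit binder.
*Carmen₄* does not c-command the anaphor → cannot bind it.
*Freya₅* does not c-command the anaphor → cannot bind it.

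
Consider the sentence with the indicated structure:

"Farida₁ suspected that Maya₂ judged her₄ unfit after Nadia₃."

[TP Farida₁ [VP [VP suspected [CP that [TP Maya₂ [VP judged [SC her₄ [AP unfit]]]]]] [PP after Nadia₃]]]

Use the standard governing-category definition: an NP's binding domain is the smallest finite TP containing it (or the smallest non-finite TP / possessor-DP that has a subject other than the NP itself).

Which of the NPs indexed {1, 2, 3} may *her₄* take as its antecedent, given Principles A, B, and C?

{1, 3}

*her* is a pronoun, so Principle B applies: it must be free in its binding domain.
Binding domain of *her₄*: the embedded TP, whose subject is Maya₂.
*Farida₁* c-commands the pronoun but from outside its binding domain, and is not c-commanded by it → coindexation permitted.
*Maya₂* c-commands the pronoun within its binding domain → coindexation would violate Principle B.
*Nadia₃* and the pronoun do not c-command one another → neither Principle B nor Principle C is at stake; coindexation permitted.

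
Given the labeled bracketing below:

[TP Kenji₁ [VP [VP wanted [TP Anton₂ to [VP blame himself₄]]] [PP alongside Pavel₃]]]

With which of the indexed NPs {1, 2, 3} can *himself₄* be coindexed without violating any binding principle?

*himself* is an anaphor, so Principle A applies: it must be bound in its binding domain.
Binding domain of *himself₄*: the embedded TP, whose subject is Anton₂.
*Kenji₁* c-commands the anaphor but is outside its binding domain → cannot satisfy Principle A.
*Anton₂* c-commands the anaphor within its binding domain → licit binder.
*Pavel₃* does not c-command the anaphor → cannot bind it.

{2}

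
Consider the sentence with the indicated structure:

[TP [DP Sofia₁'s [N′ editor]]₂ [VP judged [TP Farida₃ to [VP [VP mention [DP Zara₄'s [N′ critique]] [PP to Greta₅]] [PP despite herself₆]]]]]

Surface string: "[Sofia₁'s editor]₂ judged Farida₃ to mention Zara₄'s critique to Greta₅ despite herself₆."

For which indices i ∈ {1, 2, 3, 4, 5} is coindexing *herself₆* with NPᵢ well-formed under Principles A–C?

*herself* is an anaphor, so Principle A applies: it must be bound in its binding domain.
Binding domain of *herself₆*: the embedded TP, whose subject is Farida₃.
*Sofia₁* does not c-command the anaphor → cannot bind it.
*[Sofia₁'s editor]₂* c-commands the anaphor but is outside its binding domain → cannot satisfy Principle A.
*Farida₃* c-commands the anaphor within its binding domain → licit binder.
*Zara₄* does not c-command the anaphor → cannot bind it.
*Greta₅* does not c-command the anaphor → cannot bind it.

{3}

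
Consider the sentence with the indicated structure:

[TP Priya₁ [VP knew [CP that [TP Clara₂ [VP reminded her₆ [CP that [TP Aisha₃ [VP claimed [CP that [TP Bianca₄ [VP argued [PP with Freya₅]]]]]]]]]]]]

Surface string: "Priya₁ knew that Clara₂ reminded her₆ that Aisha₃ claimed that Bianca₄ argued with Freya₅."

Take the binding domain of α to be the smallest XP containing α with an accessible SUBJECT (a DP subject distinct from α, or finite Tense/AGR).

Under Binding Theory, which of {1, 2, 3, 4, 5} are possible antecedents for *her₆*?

*her* is a pronoun, so Principle B applies: it must be free in its binding domain.
Binding domain of *her₆*: the embedded TP, whose subject is Clara₂.
*Priya₁* c-commands the pronoun but from outside its binding domain, and is not c-commanded by it → coindexation permitted.
*Clara₂* c-commands the pronoun within its binding domain → coindexation would violate Principle B.
*Aisha₃*: the pronoun c-commands this R-expression → coindexation would violate Principle C on *Aisha₃*.
*Bianca₄*: the pronoun c-commands this R-expression → coindexation would violate Principle C on *Bianca₄*.
*Freya₅*: the pronoun c-commands this R-expression → coindexation would violate Principle C on *Freya₅*.

{1}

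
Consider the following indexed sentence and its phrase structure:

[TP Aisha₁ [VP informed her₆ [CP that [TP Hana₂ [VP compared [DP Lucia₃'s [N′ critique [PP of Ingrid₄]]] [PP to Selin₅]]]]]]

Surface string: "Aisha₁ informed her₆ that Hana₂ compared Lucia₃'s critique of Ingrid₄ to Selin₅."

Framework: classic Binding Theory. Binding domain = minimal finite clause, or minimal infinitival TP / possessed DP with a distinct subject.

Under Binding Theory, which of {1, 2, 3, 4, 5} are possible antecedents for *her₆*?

*her* is a pronoun, so Principle B applies: it must be free in its binding domain.
Binding domain of *her₆*: the matrix TP, whose subject is Aisha₁.
*Aisha₁* c-commands the pronoun within its binding domain → coindexation would violate Principle B.
*Hana₂*: the pronoun c-commands this R-expression → coindexation would violate Principle C on *Hana₂*.
*Lucia₃*: the pronoun c-commands this R-expression → coindexation would violate Principle C on *Lucia₃*.
*Ingrid₄*: the pronoun c-commands this R-expression → coindexation would violate Principle C on *Ingrid₄*.
*Selin₅*: the pronoun c-commands this R-expression → coindexation would violate Principle C on *Selin₅*.

none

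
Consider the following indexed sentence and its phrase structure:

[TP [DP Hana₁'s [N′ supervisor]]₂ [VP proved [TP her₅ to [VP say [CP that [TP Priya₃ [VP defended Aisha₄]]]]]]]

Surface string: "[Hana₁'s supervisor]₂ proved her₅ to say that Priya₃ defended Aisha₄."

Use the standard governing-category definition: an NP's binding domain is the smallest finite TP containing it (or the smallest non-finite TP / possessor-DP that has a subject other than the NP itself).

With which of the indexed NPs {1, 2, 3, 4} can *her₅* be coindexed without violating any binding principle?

*her* is a pronoun, so Principle B applies: it must be free in its binding domain.
Binding domain of *her₅*: the matrix TP, whose subject is [Hana₁'s supervisor]₂.
*Hana₁* and the pronoun do not c-command one another → neither Principle B nor Principle C is at stake; coindexation permitted.
*[Hana₁'s supervisor]₂* c-commands the pronoun within its binding domain → coindexation would violate Principle B.
*Priya₃*: the pronoun c-commands this R-expression → coindexation would violate Principle C on *Priya₃*.
*Aisha₄*: the pronoun c-commands this R-expression → coindexation would violate Principle C on *Aisha₄*.

{1}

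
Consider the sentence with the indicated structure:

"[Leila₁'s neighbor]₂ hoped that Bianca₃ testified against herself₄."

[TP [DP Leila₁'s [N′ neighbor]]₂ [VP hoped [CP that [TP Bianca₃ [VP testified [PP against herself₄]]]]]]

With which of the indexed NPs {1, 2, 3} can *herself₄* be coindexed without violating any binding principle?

{3}

*herself* is an anaphor, so Principle A applies: it must be bound in its binding domain.
Binding domain of *herself₄*: the embedded TP, whose subject is Bianca₃.
*Leila₁* does not c-command the anaphor → cannot bind it.
*[Leila₁'s neighbor]₂* c-commands the anaphor but is outside its binding domain → cannot satisfy Principle A.
*Bianca₃* c-commands the anaphor within its binding domain → licit binder.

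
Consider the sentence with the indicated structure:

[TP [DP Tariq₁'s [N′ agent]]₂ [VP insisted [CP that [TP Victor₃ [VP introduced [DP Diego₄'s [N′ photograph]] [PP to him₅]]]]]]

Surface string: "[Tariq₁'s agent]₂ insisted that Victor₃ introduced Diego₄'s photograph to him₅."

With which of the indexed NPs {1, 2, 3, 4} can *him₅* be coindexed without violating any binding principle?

*him* is a pronoun, so Principle B applies: it must be free in its binding domain.
Binding domain of *him₅*: the embedded TP, whose subject is Victor₃.
*Tariq₁* and the pronoun do not c-command one another → neither Principle B nor Principle C is at stake; coindexation permitted.
*[Tariq₁'s agent]₂* c-commands the pronoun but from outside its binding domain, and is not c-commanded by it → coindexation permitted.
*Victor₃* c-commands the pronoun within its binding domain → coindexation would violate Principle B.
*Diego₄* and the pronoun do not c-command one another → neither Principle B nor Principle C is at stake; coindexation permitted.

{1, 2, 4}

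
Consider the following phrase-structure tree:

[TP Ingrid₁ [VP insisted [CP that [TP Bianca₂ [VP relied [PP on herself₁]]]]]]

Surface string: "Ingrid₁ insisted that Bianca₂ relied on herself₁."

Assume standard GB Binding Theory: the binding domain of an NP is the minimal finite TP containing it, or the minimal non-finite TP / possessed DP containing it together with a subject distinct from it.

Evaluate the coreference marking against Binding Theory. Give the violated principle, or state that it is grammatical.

Principle A

The two coindexed NPs are *Ingrid₁* and *herself₁*.
*herself₁* is an anaphor. Principle A requires it to be bound within its binding domain — the embedded TP, whose subject is Bianca₂.
Within that domain it is c-commanded by *Bianca₂*, which does not share its index.
*Ingrid₁* does c-command the anaphor, but from outside its binding domain.
The anaphor is unbound in its domain → Principle A violation.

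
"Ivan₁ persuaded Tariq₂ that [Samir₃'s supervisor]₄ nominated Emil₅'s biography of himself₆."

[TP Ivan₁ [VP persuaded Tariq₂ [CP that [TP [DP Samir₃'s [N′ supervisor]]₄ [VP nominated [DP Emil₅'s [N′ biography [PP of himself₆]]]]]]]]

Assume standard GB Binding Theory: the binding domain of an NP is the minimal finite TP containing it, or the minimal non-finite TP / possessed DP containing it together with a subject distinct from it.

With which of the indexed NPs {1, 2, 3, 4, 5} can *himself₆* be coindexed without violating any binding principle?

*himself* is an anaphor, so Principle A applies: it must be bound in its binding domain.
Binding domain of *himself₆*: the possessed DP, whose subject is Emil₅.
*Ivan₁* c-commands the anaphor but is outside its binding domain → cannot satisfy Principle A.
*Tariq₂* c-commands the anaphor but is outside its binding domain → cannot satisfy Principle A.
*Samir₃* does not c-command the anaphor → cannot bind it.
*[Samir₃'s supervisor]₄* c-commands the anaphor but is outside its binding domain → cannot satisfy Principle A.
*Emil₅* c-commands the anaphor within its binding domain → licit binder.

{5}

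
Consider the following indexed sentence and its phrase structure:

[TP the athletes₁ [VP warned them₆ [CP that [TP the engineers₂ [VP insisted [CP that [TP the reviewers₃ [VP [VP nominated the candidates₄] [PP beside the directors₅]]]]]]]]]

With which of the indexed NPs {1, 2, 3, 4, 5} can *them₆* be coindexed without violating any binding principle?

none

*them* is a pronoun, so Principle B applies: it must be free in its binding domain.
Binding domain of *them₆*: the matrix TP, whose subject is the athletes₁.
*the athletes₁* c-commands the pronoun within its binding domain → coindexation would violate Principle B.
*the engineers₂*: the pronoun c-commands this R-expression → coindexation would violate Principle C on *the engineers₂*.
*the reviewers₃*: the pronoun c-commands this R-expression → coindexation would violate Principle C on *the reviewers₃*.
*the candidates₄*: the pronoun c-commands this R-expression → coindexation would violate Principle C on *the candidates₄*.
*the directors₅*: the pronoun c-commands this R-expression → coindexation would violate Principle C on *the directors₅*.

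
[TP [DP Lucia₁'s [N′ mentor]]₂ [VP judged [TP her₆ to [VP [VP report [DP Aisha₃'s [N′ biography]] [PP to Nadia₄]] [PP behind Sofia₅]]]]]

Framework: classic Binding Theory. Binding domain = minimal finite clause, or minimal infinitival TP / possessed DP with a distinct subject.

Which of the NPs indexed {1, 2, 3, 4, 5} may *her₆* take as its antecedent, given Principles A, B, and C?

{1}

*her* is a pronoun, so Principle B applies: it must be free in its binding domain.
Binding domain of *her₆*: the matrix TP, whose subject is [Lucia₁'s mentor]₂.
*Lucia₁* and the pronoun do not c-command one another → neither Principle B nor Principle C is at stake; coindexation permitted.
*[Lucia₁'s mentor]₂* c-commands the pronoun within its binding domain → coindexation would violate Principle B.
*Aisha₃*: the pronoun c-commands this R-expression → coindexation would violate Principle C on *Aisha₃*.
*Nadia₄*: the pronoun c-commands this R-expression → coindexation would violate Principle C on *Nadia₄*.
*Sofia₅*: the pronoun c-commands this R-expression → coindexation would violate Principle C on *Sofia₅*.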